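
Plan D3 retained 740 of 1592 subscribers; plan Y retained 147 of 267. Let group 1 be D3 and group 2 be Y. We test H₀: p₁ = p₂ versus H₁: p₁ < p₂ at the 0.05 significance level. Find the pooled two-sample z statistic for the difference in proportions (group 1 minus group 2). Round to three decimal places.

z = -2.596

p̂₁ = 740/1592 ≈ 0.46482, p̂₂ = 147/267 ≈ 0.55056.
Pooled p̂ = (740+147)/(1592+267) = 887/1859 = 0.47714.
SE = √(0.249477 × 0.00437346) = 0.03303.
z = (0.46482 − 0.55056)/0.03303 = -0.08574/0.03303 = -2.596.
p-value = P(Z < -2.596) ≈ 0.0047. With α = 0.05, reject H₀.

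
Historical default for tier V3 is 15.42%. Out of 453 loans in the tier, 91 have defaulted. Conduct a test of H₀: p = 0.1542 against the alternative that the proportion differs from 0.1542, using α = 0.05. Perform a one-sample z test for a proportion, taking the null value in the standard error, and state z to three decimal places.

p̂ = 91/453 ≈ 0.20088.
Standard error under H₀: √(0.1542×0.8458/453) = 0.01697.
z = (0.20088 − 0.1542)/0.01697 = 0.04668/0.01697 = 2.751.
Two-sided p-value ≈ 2·Φ(−2.751) = 0.0059. With α = 0.05, reject H₀.

z = 2.751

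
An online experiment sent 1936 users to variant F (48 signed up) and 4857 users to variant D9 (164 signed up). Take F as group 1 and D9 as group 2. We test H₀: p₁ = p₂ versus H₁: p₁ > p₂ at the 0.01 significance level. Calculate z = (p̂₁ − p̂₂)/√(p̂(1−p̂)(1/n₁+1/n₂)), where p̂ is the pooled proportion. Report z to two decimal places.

z = -1.92

p̂₁ = 48/1936 = 0.02479, p̂₂ = 164/4857 = 0.03377.
Pooled p̂ = (48+164)/(1936+4857) = 212/6793 = 0.03121.
SE = √(p̂(1−p̂)(1/n₁+1/n₂)) = √(0.03121·0.96879·0.000722417) = √(2.1842e-05) = 0.00467.
z = (0.02479 − 0.03377)/0.00467 = -0.00898/0.00467 = -1.92.
p-value = P(Z > -1.920) ≈ 0.9726; since p > α = 0.01, fail to reject H₀.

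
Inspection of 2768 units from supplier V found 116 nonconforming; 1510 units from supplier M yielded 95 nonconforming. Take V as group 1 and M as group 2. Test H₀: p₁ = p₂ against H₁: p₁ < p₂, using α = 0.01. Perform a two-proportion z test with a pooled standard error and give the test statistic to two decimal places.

z = -3.03

p̂₁ = 116/2768 = 0.04191, p̂₂ = 95/1510 = 0.06291.
Pooled p̂ = (116+95)/(2768+1510) = 211/4278 = 0.04932.
SE = √(0.0468894 × 0.00102352) = 0.00693.
z = (0.04191 − 0.06291)/0.00693 = -0.02100/0.00693 = -3.03.
p-value = P(Z < -3.032) ≈ 0.0012; since p < α = 0.01, reject H₀.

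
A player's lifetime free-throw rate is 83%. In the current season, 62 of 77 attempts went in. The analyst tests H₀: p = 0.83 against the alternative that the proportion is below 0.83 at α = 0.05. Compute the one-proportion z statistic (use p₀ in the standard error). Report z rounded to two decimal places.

z = -0.58

p̂ = 62/77 ≈ 0.8052.
Under H₀, SE = √(0.83·0.17/77) = √(0.00183247) = 0.0428.
z = (0.8052 − 0.83)/0.0428 = -0.0248/0.0428 = -0.58.
p-value = P(Z < -0.579) ≈ 0.2811, so at α = 0.05 we fail to reject H₀.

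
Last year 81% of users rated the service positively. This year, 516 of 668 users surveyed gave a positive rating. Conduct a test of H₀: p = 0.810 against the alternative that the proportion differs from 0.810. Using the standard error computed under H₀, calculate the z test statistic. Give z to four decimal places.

p̂ = 516/668 = 0.772455.
Standard error under H₀: √(0.81×0.19/668) = 0.015179.
z = (0.772455 − 0.81)/0.015179 = -0.037545/0.015179 = -2.4735.
p-value = 2·P(Z > 2.474) ≈ 0.0134.

z = -2.4735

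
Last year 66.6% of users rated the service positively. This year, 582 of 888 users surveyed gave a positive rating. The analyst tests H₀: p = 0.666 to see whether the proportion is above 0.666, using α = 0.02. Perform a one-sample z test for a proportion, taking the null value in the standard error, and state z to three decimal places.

p̂ = 582/888 = 0.65541.
Under H₀, SE = √(0.666·0.334/888) = √(0.0002505) = 0.01583.
z = (0.65541 − 0.666)/0.01583 = -0.01059/0.01583 = -0.669.
p-value = P(Z > -0.669) ≈ 0.7484, so at α = 0.02 we fail to reject H₀.

z = -0.669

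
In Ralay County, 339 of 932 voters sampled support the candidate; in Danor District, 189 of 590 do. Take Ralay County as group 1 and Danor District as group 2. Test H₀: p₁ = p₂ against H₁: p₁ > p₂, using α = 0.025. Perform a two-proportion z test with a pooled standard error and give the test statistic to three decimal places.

z = 1.733

p̂₁ = 339/932 = 0.36373, p̂₂ = 189/590 = 0.32034.
Pooled p̂ = (339+189)/(932+590) = 528/1522 = 0.34691.
SE = √(p̂(1−p̂)(1/n₁+1/n₂)) = √(0.34691·0.65309·0.00276788) = √(0.000627101) = 0.02504.
z = (0.36373 − 0.32034)/0.02504 = 0.04339/0.02504 = 1.733.
p-value = P(Z > 1.733) ≈ 0.0416; since p > α = 0.025, fail to reject H₀.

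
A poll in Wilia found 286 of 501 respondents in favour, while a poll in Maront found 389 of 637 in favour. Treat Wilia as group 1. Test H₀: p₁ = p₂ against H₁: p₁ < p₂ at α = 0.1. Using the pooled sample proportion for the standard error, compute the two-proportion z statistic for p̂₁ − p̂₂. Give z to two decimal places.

z = -1.36

p̂₁ = 286/501 = 0.5709, p̂₂ = 389/637 = 0.6107.
Pooled p̂ = (286+389)/(501+637) = 675/1138 = 0.5931.
SE = √(0.241324 × 0.00356587) = 0.0293.
z = (0.5709 − 0.6107)/0.0293 = -0.0398/0.0293 = -1.36.
p-value = P(Z < -1.357) ≈ 0.0873; since p < α = 0.1, reject H₀.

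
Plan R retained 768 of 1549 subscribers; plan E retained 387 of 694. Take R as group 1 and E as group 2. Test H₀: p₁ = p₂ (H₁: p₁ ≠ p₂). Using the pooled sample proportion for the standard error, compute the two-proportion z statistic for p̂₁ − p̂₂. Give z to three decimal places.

z = -2.709

p̂₁ = 768/1549 = 0.49580, p̂₂ = 387/694 = 0.55764.
Pooled p̂ = (768+387)/(1549+694) = 1155/2243 = 0.51494.
SE = √(p̂(1−p̂)(1/n₁+1/n₂)) = √(0.51494·0.48506·0.0020865) = √(0.00052116) = 0.02283.
z = (0.49580 − 0.55764)/0.02283 = -0.06184/0.02283 = -2.709.
p-value = 2·P(Z > 2.709) ≈ 0.0068.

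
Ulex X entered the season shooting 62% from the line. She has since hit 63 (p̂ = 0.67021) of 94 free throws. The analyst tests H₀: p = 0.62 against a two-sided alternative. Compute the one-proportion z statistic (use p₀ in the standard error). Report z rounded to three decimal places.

z = 1.003

p̂ = 63/94 ≈ 0.67021.
Standard error under H₀: √(0.62×0.38/94) = 0.05006.
z = (0.67021 − 0.62)/0.05006 = 0.05021/0.05006 = 1.003.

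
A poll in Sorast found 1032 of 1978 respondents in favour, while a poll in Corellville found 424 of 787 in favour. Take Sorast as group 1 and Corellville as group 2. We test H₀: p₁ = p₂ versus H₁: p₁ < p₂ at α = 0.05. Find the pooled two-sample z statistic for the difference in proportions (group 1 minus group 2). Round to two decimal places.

p̂₁ = 1032/1978 = 0.5217, p̂₂ = 424/787 = 0.5388.
Pooled p̂ = (1032+424)/(1978+787) = 1456/2765 = 0.5266.
SE = √(p̂(1−p̂)(1/n₁+1/n₂)) = √(0.5266·0.4734·0.00177621) = √(0.000442797) = 0.0210.
z = (0.5217 − 0.5388)/0.0210 = -0.0171/0.0210 = -0.81.
p-value = P(Z < -0.809) ≈ 0.2094, so at α = 0.05 we fail to reject H₀.

z = -0.81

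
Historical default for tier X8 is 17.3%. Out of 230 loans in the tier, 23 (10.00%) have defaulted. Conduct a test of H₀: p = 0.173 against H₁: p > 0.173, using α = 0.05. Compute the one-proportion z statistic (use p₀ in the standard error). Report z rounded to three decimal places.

z = -2.927

p̂ = 23/230 ≈ 0.10000.
Under H₀, SE = √(0.173·0.827/230) = √(0.000622048) = 0.02494.
z = (0.10000 − 0.173)/0.02494 = -0.07300/0.02494 = -2.927.
p-value = P(Z > -2.927) ≈ 0.9983; since p > α = 0.05, fail to reject H₀.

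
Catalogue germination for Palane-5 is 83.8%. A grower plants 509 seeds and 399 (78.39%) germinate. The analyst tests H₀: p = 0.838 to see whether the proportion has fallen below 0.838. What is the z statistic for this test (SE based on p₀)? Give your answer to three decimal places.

p̂ = 399/509 ≈ 0.783890.
Under H₀, SE = √(0.838·0.162/509) = √(0.000266711) = 0.016331.
z = (0.783890 − 0.838)/0.016331 = -0.054110/0.016331 = -3.313.
p-value = P(Z < -3.313) ≈ 0.0005.

z = -3.313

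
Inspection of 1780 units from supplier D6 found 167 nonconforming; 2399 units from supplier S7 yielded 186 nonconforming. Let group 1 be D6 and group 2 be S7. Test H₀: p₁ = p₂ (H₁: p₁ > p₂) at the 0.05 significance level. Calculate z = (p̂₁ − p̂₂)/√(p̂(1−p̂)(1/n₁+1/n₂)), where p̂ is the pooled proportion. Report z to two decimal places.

z = 1.87

p̂₁ = 167/1780 = 0.0938, p̂₂ = 186/2399 = 0.0775.
Pooled p̂ = (167+186)/(1780+2399) = 353/4179 = 0.0845.
SE = √(p̂(1−p̂)(1/n₁+1/n₂)) = √(0.0845·0.9155·0.000978638) = √(7.56828e-05) = 0.0087.
z = (0.0938 − 0.0775)/0.0087 = 0.0163/0.0087 = 1.87.
p-value = P(Z > 1.872) ≈ 0.0306, so at α = 0.05 we reject H₀.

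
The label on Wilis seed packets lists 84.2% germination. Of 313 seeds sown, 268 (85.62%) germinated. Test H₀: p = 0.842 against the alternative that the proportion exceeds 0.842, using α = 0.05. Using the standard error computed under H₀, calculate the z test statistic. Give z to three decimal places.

p̂ = 268/313 ≈ 0.85623.
SE = √(p₀(1−p₀)/n) = √(0.13304/313) = 0.02062.
z = (0.85623 − 0.842)/0.02062 = 0.01423/0.02062 = 0.690.
p-value = P(Z > 0.690) ≈ 0.2450; since p > α = 0.05, fail to reject H₀.

z = 0.690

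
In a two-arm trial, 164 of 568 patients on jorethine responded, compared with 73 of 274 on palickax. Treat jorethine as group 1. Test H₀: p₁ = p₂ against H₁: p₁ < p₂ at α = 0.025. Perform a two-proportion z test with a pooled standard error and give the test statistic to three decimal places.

p̂₁ = 164/568 = 0.28873, p̂₂ = 73/274 = 0.26642.
Pooled p̂ = (164+73)/(568+274) = 237/842 = 0.28147.
SE = √(p̂(1−p̂)(1/n₁+1/n₂)) = √(0.28147·0.71853·0.0054102) = √(0.00109419) = 0.03308.
z = (0.28873 − 0.26642)/0.03308 = 0.02231/0.03308 = 0.674.
p-value = P(Z < 0.674) ≈ 0.7500. With α = 0.025, fail to reject H₀.

z = 0.674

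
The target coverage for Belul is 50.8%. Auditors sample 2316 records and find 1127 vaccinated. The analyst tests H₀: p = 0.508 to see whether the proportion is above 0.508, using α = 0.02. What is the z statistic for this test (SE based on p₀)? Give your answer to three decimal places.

p̂ = 1127/2316 = 0.48661.
Standard error under H₀: √(0.508×0.492/2316) = 0.01039.
z = (0.48661 − 0.508)/0.01039 = -0.02139/0.01039 = -2.059.
p-value = P(Z > -2.059) ≈ 0.9802; since p > α = 0.02, fail to reject H₀.

z = -2.059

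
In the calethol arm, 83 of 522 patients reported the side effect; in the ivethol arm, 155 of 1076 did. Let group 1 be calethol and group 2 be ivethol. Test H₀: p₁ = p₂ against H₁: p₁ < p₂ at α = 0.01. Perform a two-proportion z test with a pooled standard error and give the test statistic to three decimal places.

z = 0.787

p̂₁ = 83/522 ≈ 0.15900, p̂₂ = 155/1076 ≈ 0.14405.
Pooled p̂ = (83+155)/(522+1076) = 238/1598 = 0.14894.
SE = √(p̂(1−p̂)(1/n₁+1/n₂)) = √(0.14894·0.85106·0.00284508) = √(0.000360625) = 0.01899.
z = (0.15900 − 0.14405)/0.01899 = 0.01495/0.01899 = 0.787.
p-value = P(Z < 0.787) ≈ 0.7845, so at α = 0.01 we fail to reject H₀.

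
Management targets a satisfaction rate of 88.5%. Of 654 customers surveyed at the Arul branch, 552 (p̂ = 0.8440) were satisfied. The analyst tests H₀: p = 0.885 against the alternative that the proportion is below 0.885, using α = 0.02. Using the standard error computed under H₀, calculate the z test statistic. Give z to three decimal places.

p̂ = 552/654 = 0.844037.
Standard error under H₀: √(0.885×0.115/654) = 0.012475.
z = (0.844037 − 0.885)/0.012475 = -0.040963/0.012475 = -3.284.
p-value = P(Z < -3.284) ≈ 0.0005. With α = 0.02, reject H₀.

z = -3.284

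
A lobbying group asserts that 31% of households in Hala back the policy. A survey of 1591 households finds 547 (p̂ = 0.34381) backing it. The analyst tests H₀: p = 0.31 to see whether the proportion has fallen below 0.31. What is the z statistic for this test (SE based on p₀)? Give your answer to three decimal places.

p̂ = 547/1591 ≈ 0.343809.
Standard error under H₀: √(0.31×0.69/1591) = 0.011595.
z = (0.343809 − 0.31)/0.011595 = 0.033809/0.011595 = 2.916.

z = 2.916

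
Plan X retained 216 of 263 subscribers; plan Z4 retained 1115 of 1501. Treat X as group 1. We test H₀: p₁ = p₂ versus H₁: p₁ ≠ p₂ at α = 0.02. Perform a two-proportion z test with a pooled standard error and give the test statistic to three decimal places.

p̂₁ = 216/263 ≈ 0.82129, p̂₂ = 1115/1501 ≈ 0.74284.
Pooled p̂ = (216+1115)/(263+1501) = 1331/1764 = 0.75454.
SE = √(0.185212 × 0.0044685) = 0.02877.
z = (0.82129 − 0.74284)/0.02877 = 0.07845/0.02877 = 2.727.
Two-sided p-value ≈ 2·Φ(−2.727) = 0.0064, so at α = 0.02 we reject H₀.

z = 2.727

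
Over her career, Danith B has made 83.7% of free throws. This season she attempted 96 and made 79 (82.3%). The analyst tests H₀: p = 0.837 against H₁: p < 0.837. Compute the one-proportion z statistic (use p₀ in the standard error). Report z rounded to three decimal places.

p̂ = 79/96 ≈ 0.822917.
Standard error under H₀: √(0.837×0.163/96) = 0.037698.
z = (0.822917 − 0.837)/0.037698 = -0.014083/0.037698 = -0.374.

z = -0.374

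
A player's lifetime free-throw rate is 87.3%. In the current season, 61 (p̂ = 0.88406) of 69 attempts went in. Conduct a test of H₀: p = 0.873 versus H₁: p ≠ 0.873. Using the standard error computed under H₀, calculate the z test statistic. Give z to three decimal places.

z = 0.276

p̂ = 61/69 ≈ 0.88406.
Under H₀, SE = √(0.873·0.127/69) = √(0.00160683) = 0.04009.
z = (0.88406 − 0.873)/0.04009 = 0.01106/0.04009 = 0.276.
Two-sided p-value ≈ 2·Φ(−0.276) = 0.7827.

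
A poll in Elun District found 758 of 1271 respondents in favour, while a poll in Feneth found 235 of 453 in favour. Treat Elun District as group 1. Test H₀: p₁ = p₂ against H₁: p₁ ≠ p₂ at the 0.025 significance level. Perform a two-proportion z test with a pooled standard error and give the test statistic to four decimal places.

z = 2.8702

p̂₁ = 758/1271 ≈ 0.596381, p̂₂ = 235/453 ≈ 0.518764.
Pooled p̂ = (758+235)/(1271+453) = 993/1724 = 0.575986.
SE = √(0.244226 × 0.00299429) = 0.027042.
z = (0.596381 − 0.518764)/0.027042 = 0.077617/0.027042 = 2.8702.
p-value = 2·P(Z > 2.870) ≈ 0.0041, so at α = 0.025 we reject H₀.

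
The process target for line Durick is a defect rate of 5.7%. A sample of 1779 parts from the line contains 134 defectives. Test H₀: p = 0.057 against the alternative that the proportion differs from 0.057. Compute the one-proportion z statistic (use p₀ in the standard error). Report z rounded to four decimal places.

p̂ = 134/1779 = 0.0753232.
Under H₀, SE = √(0.057·0.943/1779) = √(3.02142e-05) = 0.0054967.
z = (0.0753232 − 0.057)/0.0054967 = 0.0183232/0.0054967 = 3.3335.

z = 3.3335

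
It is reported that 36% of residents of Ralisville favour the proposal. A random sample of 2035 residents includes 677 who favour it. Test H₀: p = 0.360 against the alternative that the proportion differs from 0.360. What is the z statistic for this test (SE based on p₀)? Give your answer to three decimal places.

p̂ = 677/2035 ≈ 0.33268.
Under H₀, SE = √(0.36·0.64/2035) = √(0.000113219) = 0.01064.
z = (0.33268 − 0.36)/0.01064 = -0.02732/0.01064 = -2.568.

z = -2.568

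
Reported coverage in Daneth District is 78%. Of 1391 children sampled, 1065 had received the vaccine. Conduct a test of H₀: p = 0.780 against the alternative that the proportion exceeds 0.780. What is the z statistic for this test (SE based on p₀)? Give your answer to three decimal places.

z = -1.293

p̂ = 1065/1391 = 0.76564.
Under H₀, SE = √(0.78·0.22/1391) = √(0.000123364) = 0.01111.
z = (0.76564 − 0.78)/0.01111 = -0.01436/0.01111 = -1.293.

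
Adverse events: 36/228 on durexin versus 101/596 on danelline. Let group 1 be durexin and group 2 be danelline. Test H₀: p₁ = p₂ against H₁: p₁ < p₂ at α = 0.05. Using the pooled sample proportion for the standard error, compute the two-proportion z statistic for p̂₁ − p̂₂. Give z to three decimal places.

p̂₁ = 36/228 ≈ 0.15789, p̂₂ = 101/596 ≈ 0.16946.
Pooled p̂ = (36+101)/(228+596) = 137/824 = 0.16626.
SE = √(p̂(1−p̂)(1/n₁+1/n₂)) = √(0.16626·0.83374·0.00606382) = √(0.000840561) = 0.02899.
z = (0.15789 − 0.16946)/0.02899 = -0.01157/0.02899 = -0.399.
p-value = P(Z < -0.399) ≈ 0.3449. With α = 0.05, fail to reject H₀.

z = -0.399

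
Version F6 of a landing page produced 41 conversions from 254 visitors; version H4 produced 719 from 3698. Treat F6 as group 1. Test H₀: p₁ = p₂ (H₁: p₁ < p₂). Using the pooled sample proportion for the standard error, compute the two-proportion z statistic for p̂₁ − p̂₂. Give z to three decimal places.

z = -1.291

p̂₁ = 41/254 = 0.16142, p̂₂ = 719/3698 = 0.19443.
Pooled p̂ = (41+719)/(254+3698) = 760/3952 = 0.19231.
SE = √(0.155325 × 0.00420742) = 0.02556.
z = (0.16142 − 0.19443)/0.02556 = -0.03301/0.02556 = -1.291.
p-value = P(Z < -1.291) ≈ 0.0983.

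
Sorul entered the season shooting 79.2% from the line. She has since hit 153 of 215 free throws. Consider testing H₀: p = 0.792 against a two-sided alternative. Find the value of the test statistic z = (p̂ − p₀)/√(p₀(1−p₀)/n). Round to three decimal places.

p̂ = 153/215 ≈ 0.71163.
Standard error under H₀: √(0.792×0.208/215) = 0.02768.
z = (0.71163 − 0.792)/0.02768 = -0.08037/0.02768 = -2.904.
Two-sided p-value ≈ 2·Φ(−2.904) = 0.0037.

z = -2.904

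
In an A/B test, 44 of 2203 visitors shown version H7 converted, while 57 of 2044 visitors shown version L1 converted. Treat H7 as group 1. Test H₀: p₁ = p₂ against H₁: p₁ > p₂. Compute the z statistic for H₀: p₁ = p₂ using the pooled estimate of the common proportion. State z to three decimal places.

p̂₁ = 44/2203 = 0.019973, p̂₂ = 57/2044 = 0.027886.
Pooled p̂ = (44+57)/(2203+2044) = 101/4247 = 0.023781.
SE = √(p̂(1−p̂)(1/n₁+1/n₂)) = √(0.023781·0.976219·0.000943163) = √(2.18964e-05) = 0.004679.
z = (0.019973 − 0.027886)/0.004679 = -0.007913/0.004679 = -1.691.
p-value = P(Z > -1.691) ≈ 0.9546.

z = -1.691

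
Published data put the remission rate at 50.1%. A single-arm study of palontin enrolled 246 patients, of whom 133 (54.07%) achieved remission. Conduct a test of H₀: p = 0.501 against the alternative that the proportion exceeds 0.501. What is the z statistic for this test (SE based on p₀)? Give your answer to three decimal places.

z = 1.244

p̂ = 133/246 = 0.54065.
SE = √(p₀(1−p₀)/n) = √(0.25/246) = 0.03188.
z = (0.54065 − 0.501)/0.03188 = 0.03965/0.03188 = 1.244.
p-value = P(Z > 1.244) ≈ 0.1068.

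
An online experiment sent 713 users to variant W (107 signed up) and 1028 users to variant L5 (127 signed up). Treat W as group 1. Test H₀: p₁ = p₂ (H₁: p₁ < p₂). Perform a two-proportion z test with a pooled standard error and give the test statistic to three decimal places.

z = 1.596

p̂₁ = 107/713 ≈ 0.15007, p̂₂ = 127/1028 ≈ 0.12354.
Pooled p̂ = (107+127)/(713+1028) = 234/1741 = 0.13441.
SE = √(p̂(1−p̂)(1/n₁+1/n₂)) = √(0.13441·0.86559·0.00237529) = √(0.000276343) = 0.01662.
z = (0.15007 − 0.12354)/0.01662 = 0.02653/0.01662 = 1.596.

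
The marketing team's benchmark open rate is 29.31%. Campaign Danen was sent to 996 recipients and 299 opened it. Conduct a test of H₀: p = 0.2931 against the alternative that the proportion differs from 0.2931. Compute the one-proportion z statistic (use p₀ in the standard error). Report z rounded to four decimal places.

z = 0.4923

p̂ = 299/996 = 0.300201.
Standard error under H₀: √(0.2931×0.7069/996) = 0.014423.
z = (0.300201 − 0.2931)/0.014423 = 0.007101/0.014423 = 0.4923.
Two-sided p-value ≈ 2·Φ(−0.492) = 0.6225.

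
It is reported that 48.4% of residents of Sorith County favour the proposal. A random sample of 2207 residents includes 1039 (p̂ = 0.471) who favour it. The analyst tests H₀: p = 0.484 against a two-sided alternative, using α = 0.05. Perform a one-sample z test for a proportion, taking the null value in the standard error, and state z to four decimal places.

z = -1.2432

p̂ = 1039/2207 = 0.470775.
Under H₀, SE = √(0.484·0.516/2207) = √(0.00011316) = 0.010638.
z = (0.470775 − 0.484)/0.010638 = -0.013225/0.010638 = -1.2432.
p-value = 2·P(Z > 1.243) ≈ 0.2138; since p > α = 0.05, fail to reject H₀.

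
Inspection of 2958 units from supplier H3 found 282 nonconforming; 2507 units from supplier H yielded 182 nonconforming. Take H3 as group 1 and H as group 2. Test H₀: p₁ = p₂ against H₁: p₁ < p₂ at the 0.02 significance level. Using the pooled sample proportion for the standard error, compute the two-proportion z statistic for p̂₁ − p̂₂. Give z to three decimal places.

z = 3.005

p̂₁ = 282/2958 ≈ 0.095335, p̂₂ = 182/2507 ≈ 0.072597.
Pooled p̂ = (282+182)/(2958+2507) = 464/5465 = 0.084904.
SE = √(0.0776953 × 0.000736949) = 0.007567.
z = (0.095335 − 0.072597)/0.007567 = 0.022738/0.007567 = 3.005.
p-value = P(Z < 3.005) ≈ 0.9987, so at α = 0.02 we fail to reject H₀.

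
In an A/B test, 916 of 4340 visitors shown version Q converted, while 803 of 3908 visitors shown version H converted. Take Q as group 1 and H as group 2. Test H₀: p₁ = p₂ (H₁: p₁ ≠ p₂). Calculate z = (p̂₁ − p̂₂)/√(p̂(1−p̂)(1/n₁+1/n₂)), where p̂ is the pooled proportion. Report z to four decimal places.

p̂₁ = 916/4340 ≈ 0.211060, p̂₂ = 803/3908 ≈ 0.205476.
Pooled p̂ = (916+803)/(4340+3908) = 1719/8248 = 0.208414.
SE = √(0.164978 × 0.0004863) = 0.008957.
z = (0.211060 − 0.205476)/0.008957 = 0.005584/0.008957 = 0.6234.

z = 0.6234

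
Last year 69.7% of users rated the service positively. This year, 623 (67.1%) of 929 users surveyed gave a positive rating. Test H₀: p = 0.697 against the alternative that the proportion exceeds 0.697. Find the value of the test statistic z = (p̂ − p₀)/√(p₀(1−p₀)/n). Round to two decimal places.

z = -1.75

p̂ = 623/929 ≈ 0.6706.
SE = √(p₀(1−p₀)/n) = √(0.21119/929) = 0.0151.
z = (0.6706 − 0.697)/0.0151 = -0.0264/0.0151 = -1.75.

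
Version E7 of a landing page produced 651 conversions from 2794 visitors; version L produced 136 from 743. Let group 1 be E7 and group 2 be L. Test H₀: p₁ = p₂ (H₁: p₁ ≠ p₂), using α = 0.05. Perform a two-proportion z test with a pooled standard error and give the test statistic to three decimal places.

p̂₁ = 651/2794 = 0.23300, p̂₂ = 136/743 = 0.18304.
Pooled p̂ = (651+136)/(2794+743) = 787/3537 = 0.22250.
SE = √(p̂(1−p̂)(1/n₁+1/n₂)) = √(0.22250·0.77750·0.0017038) = √(0.000294752) = 0.01717.
z = (0.23300 − 0.18304)/0.01717 = 0.04996/0.01717 = 2.910.
p-value = 2·P(Z > 2.910) ≈ 0.0036. With α = 0.05, reject H₀.

z = 2.910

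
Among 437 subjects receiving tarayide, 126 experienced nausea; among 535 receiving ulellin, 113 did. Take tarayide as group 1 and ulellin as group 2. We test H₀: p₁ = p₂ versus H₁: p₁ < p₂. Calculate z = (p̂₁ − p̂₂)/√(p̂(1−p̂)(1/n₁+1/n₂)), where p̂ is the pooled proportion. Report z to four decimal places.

p̂₁ = 126/437 ≈ 0.288330, p̂₂ = 113/535 ≈ 0.211215.
Pooled p̂ = (126+113)/(437+535) = 239/972 = 0.245885.
SE = √(p̂(1−p̂)(1/n₁+1/n₂)) = √(0.245885·0.754115·0.00415749) = √(0.000770904) = 0.027765.
z = (0.288330 − 0.211215)/0.027765 = 0.077115/0.027765 = 2.7774.
p-value = P(Z < 2.777) ≈ 0.9973.

z = 2.7774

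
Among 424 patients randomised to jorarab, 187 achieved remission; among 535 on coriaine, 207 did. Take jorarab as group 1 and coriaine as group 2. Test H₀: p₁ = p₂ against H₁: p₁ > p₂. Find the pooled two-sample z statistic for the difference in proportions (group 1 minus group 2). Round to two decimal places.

z = 1.69

p̂₁ = 187/424 ≈ 0.4410, p̂₂ = 207/535 ≈ 0.3869.
Pooled p̂ = (187+207)/(424+535) = 394/959 = 0.4108.
SE = √(p̂(1−p̂)(1/n₁+1/n₂)) = √(0.4108·0.5892·0.00422765) = √(0.00102331) = 0.0320.
z = (0.4410 − 0.3869)/0.0320 = 0.0541/0.0320 = 1.69.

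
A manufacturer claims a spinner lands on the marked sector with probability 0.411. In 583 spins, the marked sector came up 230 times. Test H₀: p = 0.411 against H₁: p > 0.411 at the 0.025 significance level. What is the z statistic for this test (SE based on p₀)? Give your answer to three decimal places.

p̂ = 230/583 ≈ 0.39451.
Under H₀, SE = √(0.411·0.589/583) = √(0.00041523) = 0.02038.
z = (0.39451 − 0.411)/0.02038 = -0.01649/0.02038 = -0.809.
p-value = P(Z > -0.809) ≈ 0.7908. With α = 0.025, fail to reject H₀.

z = -0.809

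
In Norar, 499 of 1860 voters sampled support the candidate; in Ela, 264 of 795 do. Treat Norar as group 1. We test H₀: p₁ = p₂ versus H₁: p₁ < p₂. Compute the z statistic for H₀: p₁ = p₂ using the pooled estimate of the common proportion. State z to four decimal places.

z = -3.3269

p̂₁ = 499/1860 = 0.2682796, p̂₂ = 264/795 = 0.3320755.
Pooled p̂ = (499+264)/(1860+795) = 763/2655 = 0.2873823.
SE = √(0.204794 × 0.0017955) = 0.0191757.
z = (0.2682796 − 0.3320755)/0.0191757 = -0.0637959/0.0191757 = -3.3269.
p-value = P(Z < -3.327) ≈ 0.0004.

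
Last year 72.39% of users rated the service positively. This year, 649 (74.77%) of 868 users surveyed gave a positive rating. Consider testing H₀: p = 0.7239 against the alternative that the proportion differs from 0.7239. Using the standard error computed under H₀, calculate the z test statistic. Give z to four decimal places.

p̂ = 649/868 ≈ 0.747696.
SE = √(p₀(1−p₀)/n) = √(0.19987/868) = 0.015174.
z = (0.747696 − 0.7239)/0.015174 = 0.023796/0.015174 = 1.5682.
Two-sided p-value ≈ 2·Φ(−1.568) = 0.1168.

z = 1.5682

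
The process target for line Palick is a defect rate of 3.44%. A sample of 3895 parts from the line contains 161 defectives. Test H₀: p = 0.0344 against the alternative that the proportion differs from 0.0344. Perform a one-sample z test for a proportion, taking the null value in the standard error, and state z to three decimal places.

z = 2.375

p̂ = 161/3895 = 0.041335.
SE = √(p₀(1−p₀)/n) = √(0.033217/3895) = 0.002920.
z = (0.041335 − 0.0344)/0.002920 = 0.006935/0.002920 = 2.375.
p-value = 2·P(Z > 2.375) ≈ 0.0176.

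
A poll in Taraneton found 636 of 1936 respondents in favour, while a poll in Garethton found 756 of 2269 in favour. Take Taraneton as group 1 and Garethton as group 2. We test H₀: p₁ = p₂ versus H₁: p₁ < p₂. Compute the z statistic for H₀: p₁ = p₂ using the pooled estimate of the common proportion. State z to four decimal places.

z = -0.3210

p̂₁ = 636/1936 = 0.328512, p̂₂ = 756/2269 = 0.333186.
Pooled p̂ = (636+756)/(1936+2269) = 1392/4205 = 0.331034.
SE = √(p̂(1−p̂)(1/n₁+1/n₂)) = √(0.331034·0.668966·0.000957252) = √(0.000211984) = 0.014560.
z = (0.328512 − 0.333186)/0.014560 = -0.004674/0.014560 = -0.3210.
p-value = P(Z < -0.321) ≈ 0.3741.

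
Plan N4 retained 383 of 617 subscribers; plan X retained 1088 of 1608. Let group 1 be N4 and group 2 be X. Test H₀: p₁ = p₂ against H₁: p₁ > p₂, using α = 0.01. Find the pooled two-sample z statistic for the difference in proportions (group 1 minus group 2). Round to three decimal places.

p̂₁ = 383/617 ≈ 0.620746, p̂₂ = 1088/1608 ≈ 0.676617.
Pooled p̂ = (383+1088)/(617+1608) = 1471/2225 = 0.661124.
SE = √(p̂(1−p̂)(1/n₁+1/n₂)) = √(0.661124·0.338876·0.00224264) = √(0.000502438) = 0.022415.
z = (0.620746 − 0.676617)/0.022415 = -0.055871/0.022415 = -2.493.
p-value = P(Z > -2.493) ≈ 0.9937; since p > α = 0.01, fail to reject H₀.

z = -2.493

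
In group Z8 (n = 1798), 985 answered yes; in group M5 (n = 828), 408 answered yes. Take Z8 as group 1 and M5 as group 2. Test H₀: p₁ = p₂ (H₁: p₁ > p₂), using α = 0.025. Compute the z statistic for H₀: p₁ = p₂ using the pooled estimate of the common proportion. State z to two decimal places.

z = 2.63

p̂₁ = 985/1798 = 0.54783, p̂₂ = 408/828 = 0.49275.
Pooled p̂ = (985+408)/(1798+828) = 1393/2626 = 0.53046.
SE = √(p̂(1−p̂)(1/n₁+1/n₂)) = √(0.53046·0.46954·0.0017639) = √(0.000439339) = 0.02096.
z = (0.54783 − 0.49275)/0.02096 = 0.05508/0.02096 = 2.63.
p-value = P(Z > 2.628) ≈ 0.0043. With α = 0.025, reject H₀.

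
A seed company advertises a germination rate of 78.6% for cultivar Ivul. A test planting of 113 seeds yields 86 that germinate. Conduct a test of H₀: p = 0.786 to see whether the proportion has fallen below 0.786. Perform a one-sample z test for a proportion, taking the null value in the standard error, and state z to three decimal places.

p̂ = 86/113 = 0.76106.
Standard error under H₀: √(0.786×0.214/113) = 0.03858.
z = (0.76106 − 0.786)/0.03858 = -0.02494/0.03858 = -0.646.

z = -0.646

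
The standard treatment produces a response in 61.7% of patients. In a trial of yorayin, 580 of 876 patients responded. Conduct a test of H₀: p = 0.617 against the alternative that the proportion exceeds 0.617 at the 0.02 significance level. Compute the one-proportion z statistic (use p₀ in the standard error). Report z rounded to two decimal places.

p̂ = 580/876 ≈ 0.6621.
Under H₀, SE = √(0.617·0.383/876) = √(0.000269761) = 0.0164.
z = (0.6621 − 0.617)/0.0164 = 0.0451/0.0164 = 2.75.
p-value = P(Z > 2.746) ≈ 0.0030, so at α = 0.02 we reject H₀.

z = 2.75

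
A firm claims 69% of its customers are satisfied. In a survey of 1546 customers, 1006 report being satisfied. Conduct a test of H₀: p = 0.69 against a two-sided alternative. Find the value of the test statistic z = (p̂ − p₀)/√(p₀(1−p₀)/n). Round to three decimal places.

z = -3.340

p̂ = 1006/1546 ≈ 0.650712.
SE = √(p₀(1−p₀)/n) = √(0.2139/1546) = 0.011763.
z = (0.650712 − 0.69)/0.011763 = -0.039288/0.011763 = -3.340.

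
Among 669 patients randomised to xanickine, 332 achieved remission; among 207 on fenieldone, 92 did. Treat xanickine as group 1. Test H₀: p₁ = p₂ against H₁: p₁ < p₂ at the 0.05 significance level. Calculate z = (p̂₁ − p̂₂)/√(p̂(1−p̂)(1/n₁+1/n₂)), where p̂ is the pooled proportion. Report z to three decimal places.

z = 1.304

p̂₁ = 332/669 ≈ 0.49626, p̂₂ = 92/207 ≈ 0.44444.
Pooled p̂ = (332+92)/(669+207) = 424/876 = 0.48402.
SE = √(p̂(1−p̂)(1/n₁+1/n₂)) = √(0.48402·0.51598·0.00632569) = √(0.00157981) = 0.03975.
z = (0.49626 − 0.44444)/0.03975 = 0.05182/0.03975 = 1.304.
p-value = P(Z < 1.304) ≈ 0.9038; since p > α = 0.05, fail to reject H₀.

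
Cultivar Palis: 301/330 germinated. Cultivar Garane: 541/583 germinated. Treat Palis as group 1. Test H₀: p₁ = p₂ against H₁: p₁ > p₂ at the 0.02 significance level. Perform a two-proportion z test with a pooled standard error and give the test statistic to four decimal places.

z = -0.8585

p̂₁ = 301/330 ≈ 0.912121, p̂₂ = 541/583 ≈ 0.927959.
Pooled p̂ = (301+541)/(330+583) = 842/913 = 0.922234.
SE = √(p̂(1−p̂)(1/n₁+1/n₂)) = √(0.922234·0.077766·0.00474557) = √(0.000340343) = 0.018448.
z = (0.912121 − 0.927959)/0.018448 = -0.015838/0.018448 = -0.8585.
p-value = P(Z > -0.858) ≈ 0.8047; since p > α = 0.02, fail to reject H₀.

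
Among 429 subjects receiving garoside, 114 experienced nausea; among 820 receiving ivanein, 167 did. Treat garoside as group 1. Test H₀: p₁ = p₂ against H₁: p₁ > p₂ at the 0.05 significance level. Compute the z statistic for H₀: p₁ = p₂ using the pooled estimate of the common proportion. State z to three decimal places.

p̂₁ = 114/429 = 0.26573, p̂₂ = 167/820 = 0.20366.
Pooled p̂ = (114+167)/(429+820) = 281/1249 = 0.22498.
SE = √(0.174364 × 0.00355051) = 0.02488.
z = (0.26573 − 0.20366)/0.02488 = 0.06207/0.02488 = 2.495.
p-value = P(Z > 2.495) ≈ 0.0063; since p < α = 0.05, reject H₀.

z = 2.495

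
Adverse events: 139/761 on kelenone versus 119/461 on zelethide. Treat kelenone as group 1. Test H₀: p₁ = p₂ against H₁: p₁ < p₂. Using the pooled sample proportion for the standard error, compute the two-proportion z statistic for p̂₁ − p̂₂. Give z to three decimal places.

z = -3.134

p̂₁ = 139/761 ≈ 0.182654, p̂₂ = 119/461 ≈ 0.258134.
Pooled p̂ = (139+119)/(761+461) = 258/1222 = 0.211129.
SE = √(p̂(1−p̂)(1/n₁+1/n₂)) = √(0.211129·0.788871·0.00348326) = √(0.00058015) = 0.024086.
z = (0.182654 − 0.258134)/0.024086 = -0.075480/0.024086 = -3.134.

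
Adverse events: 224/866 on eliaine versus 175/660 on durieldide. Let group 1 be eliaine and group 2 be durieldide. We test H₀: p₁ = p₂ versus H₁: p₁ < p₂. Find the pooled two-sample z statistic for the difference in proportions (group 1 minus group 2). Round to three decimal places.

z = -0.286

p̂₁ = 224/866 ≈ 0.25866, p̂₂ = 175/660 ≈ 0.26515.
Pooled p̂ = (224+175)/(866+660) = 399/1526 = 0.26147.
SE = √(0.193102 × 0.00266989) = 0.02271.
z = (0.25866 − 0.26515)/0.02271 = -0.00649/0.02271 = -0.286.
p-value = P(Z < -0.286) ≈ 0.3875.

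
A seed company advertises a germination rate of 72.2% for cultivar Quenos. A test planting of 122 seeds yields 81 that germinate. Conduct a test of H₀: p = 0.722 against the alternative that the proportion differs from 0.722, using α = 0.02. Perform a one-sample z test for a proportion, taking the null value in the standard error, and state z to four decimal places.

p̂ = 81/122 = 0.663934.
SE = √(p₀(1−p₀)/n) = √(0.20072/122) = 0.040561.
z = (0.663934 − 0.722)/0.040561 = -0.058066/0.040561 = -1.4316.
Two-sided p-value ≈ 2·Φ(−1.432) = 0.1523; since p > α = 0.02, fail to reject H₀.

z = -1.4316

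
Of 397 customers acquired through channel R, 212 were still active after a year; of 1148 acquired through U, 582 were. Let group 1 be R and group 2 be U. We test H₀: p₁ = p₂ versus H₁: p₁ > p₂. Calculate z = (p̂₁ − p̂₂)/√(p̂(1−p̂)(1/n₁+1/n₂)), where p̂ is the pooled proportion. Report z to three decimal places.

p̂₁ = 212/397 ≈ 0.53401, p̂₂ = 582/1148 ≈ 0.50697.
Pooled p̂ = (212+582)/(397+1148) = 794/1545 = 0.51392.
SE = √(0.249806 × 0.00338997) = 0.02910.
z = (0.53401 − 0.50697)/0.02910 = 0.02704/0.02910 = 0.929.

z = 0.929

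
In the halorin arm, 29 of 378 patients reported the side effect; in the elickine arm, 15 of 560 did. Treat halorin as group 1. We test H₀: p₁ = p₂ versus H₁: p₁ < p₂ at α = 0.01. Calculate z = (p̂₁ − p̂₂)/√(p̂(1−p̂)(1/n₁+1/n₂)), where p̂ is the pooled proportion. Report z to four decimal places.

p̂₁ = 29/378 = 0.076720, p̂₂ = 15/560 = 0.026786.
Pooled p̂ = (29+15)/(378+560) = 44/938 = 0.046908.
SE = √(p̂(1−p̂)(1/n₁+1/n₂)) = √(0.046908·0.953092·0.00443122) = √(0.000198111) = 0.014075.
z = (0.076720 − 0.026786)/0.014075 = 0.049934/0.014075 = 3.5477.
p-value = P(Z < 3.548) ≈ 0.9998; since p > α = 0.01, fail to reject H₀.

z = 3.5477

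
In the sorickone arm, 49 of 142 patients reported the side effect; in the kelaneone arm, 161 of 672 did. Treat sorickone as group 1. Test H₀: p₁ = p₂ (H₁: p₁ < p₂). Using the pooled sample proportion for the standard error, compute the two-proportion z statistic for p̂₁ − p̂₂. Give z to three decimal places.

z = 2.610

p̂₁ = 49/142 ≈ 0.34507, p̂₂ = 161/672 ≈ 0.23958.
Pooled p̂ = (49+161)/(142+672) = 210/814 = 0.25799.
SE = √(p̂(1−p̂)(1/n₁+1/n₂)) = √(0.25799·0.74201·0.00853035) = √(0.00163295) = 0.04041.
z = (0.34507 − 0.23958)/0.04041 = 0.10549/0.04041 = 2.610.
p-value = P(Z < 2.610) ≈ 0.9955.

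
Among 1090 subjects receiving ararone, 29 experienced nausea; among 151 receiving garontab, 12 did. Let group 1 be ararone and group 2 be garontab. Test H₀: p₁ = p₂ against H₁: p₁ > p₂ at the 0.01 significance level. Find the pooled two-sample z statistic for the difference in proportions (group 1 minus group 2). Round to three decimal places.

z = -3.406

p̂₁ = 29/1090 ≈ 0.02661, p̂₂ = 12/151 ≈ 0.07947.
Pooled p̂ = (29+12)/(1090+151) = 41/1241 = 0.03304.
SE = √(p̂(1−p̂)(1/n₁+1/n₂)) = √(0.03304·0.96696·0.00753995) = √(0.000240874) = 0.01552.
z = (0.02661 − 0.07947)/0.01552 = -0.05286/0.01552 = -3.406.
p-value = P(Z > -3.406) ≈ 0.9997, so at α = 0.01 we fail to reject H₀.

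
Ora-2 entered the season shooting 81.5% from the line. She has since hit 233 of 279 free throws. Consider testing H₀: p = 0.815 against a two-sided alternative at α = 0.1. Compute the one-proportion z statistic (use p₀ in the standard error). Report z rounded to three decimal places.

p̂ = 233/279 = 0.83513.
Standard error under H₀: √(0.815×0.185/279) = 0.02325.
z = (0.83513 − 0.815)/0.02325 = 0.02013/0.02325 = 0.866.
p-value = 2·P(Z > 0.866) ≈ 0.3866, so at α = 0.1 we fail to reject H₀.

z = 0.866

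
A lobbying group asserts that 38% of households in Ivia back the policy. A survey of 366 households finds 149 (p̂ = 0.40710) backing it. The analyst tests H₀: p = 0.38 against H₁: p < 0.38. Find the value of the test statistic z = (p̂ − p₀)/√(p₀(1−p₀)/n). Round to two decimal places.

z = 1.07

p̂ = 149/366 ≈ 0.4071.
SE = √(p₀(1−p₀)/n) = √(0.2356/366) = 0.0254.
z = (0.4071 − 0.38)/0.0254 = 0.0271/0.0254 = 1.07.
p-value = P(Z < 1.068) ≈ 0.8573.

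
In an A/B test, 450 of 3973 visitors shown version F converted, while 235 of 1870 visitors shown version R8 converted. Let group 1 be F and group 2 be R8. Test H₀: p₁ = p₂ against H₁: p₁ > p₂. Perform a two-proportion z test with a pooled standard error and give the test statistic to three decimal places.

z = -1.375

p̂₁ = 450/3973 ≈ 0.113265, p̂₂ = 235/1870 ≈ 0.125668.
Pooled p̂ = (450+235)/(3973+1870) = 685/5843 = 0.117234.
SE = √(p̂(1−p̂)(1/n₁+1/n₂)) = √(0.117234·0.882766·0.000786458) = √(8.13909e-05) = 0.009022.
z = (0.113265 − 0.125668)/0.009022 = -0.012403/0.009022 = -1.375.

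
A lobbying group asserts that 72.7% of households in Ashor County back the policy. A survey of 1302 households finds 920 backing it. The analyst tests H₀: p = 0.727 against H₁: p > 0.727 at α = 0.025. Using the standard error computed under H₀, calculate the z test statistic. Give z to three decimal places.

p̂ = 920/1302 = 0.706605.
SE = √(p₀(1−p₀)/n) = √(0.19847/1302) = 0.012346.
z = (0.706605 − 0.727)/0.012346 = -0.020395/0.012346 = -1.652.
p-value = P(Z > -1.652) ≈ 0.9507, so at α = 0.025 we fail to reject H₀.

z = -1.652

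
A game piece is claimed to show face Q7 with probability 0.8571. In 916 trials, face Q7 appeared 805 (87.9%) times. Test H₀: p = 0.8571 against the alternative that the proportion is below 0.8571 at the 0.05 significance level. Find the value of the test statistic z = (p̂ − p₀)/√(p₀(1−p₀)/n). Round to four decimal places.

z = 1.8784

p̂ = 805/916 = 0.8788210.
SE = √(p₀(1−p₀)/n) = √(0.12248/916) = 0.0115634.
z = (0.8788210 − 0.8571)/0.0115634 = 0.0217210/0.0115634 = 1.8784.
p-value = P(Z < 1.878) ≈ 0.9698; since p > α = 0.05, fail to reject H₀.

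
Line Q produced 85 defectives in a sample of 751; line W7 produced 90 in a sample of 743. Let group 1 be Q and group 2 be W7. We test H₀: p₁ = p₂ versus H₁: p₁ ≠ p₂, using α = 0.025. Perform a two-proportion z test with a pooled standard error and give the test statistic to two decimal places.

p̂₁ = 85/751 = 0.1132, p̂₂ = 90/743 = 0.1211.
Pooled p̂ = (85+90)/(751+743) = 175/1494 = 0.1171.
SE = √(p̂(1−p̂)(1/n₁+1/n₂)) = √(0.1171·0.8829·0.00267745) = √(0.000276888) = 0.0166.
z = (0.1132 − 0.1211)/0.0166 = -0.0079/0.0166 = -0.48.
Two-sided p-value ≈ 2·Φ(−0.478) = 0.6329. With α = 0.025, fail to reject H₀.

z = -0.48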